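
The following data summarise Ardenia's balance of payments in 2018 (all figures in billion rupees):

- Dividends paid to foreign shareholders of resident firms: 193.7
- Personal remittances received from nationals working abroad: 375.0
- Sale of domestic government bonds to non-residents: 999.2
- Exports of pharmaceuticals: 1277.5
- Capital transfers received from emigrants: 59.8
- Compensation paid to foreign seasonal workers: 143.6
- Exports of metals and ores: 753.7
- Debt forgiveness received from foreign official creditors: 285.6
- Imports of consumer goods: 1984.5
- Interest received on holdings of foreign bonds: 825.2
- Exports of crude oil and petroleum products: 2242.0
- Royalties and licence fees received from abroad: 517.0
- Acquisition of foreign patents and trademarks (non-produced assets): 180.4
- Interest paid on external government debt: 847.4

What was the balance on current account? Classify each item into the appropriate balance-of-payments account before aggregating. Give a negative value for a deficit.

Goods: -1984.5 + 2242.0 + 1277.5 + 753.7 = 2288.7
Services: 517.0
Primary income: -193.7 - 143.6 + 825.2 - 847.4 = -359.5
Secondary income: 375.0
Current account = 2288.7 + 517.0 + (-359.5) + 375.0 = 2821.2
(Excluded from the current account — financial account: sale of domestic government bonds to non-residents 999.2; capital account: capital transfers received from emigrants 59.8, debt forgiveness received from foreign official creditors 285.6, acquisition of foreign patents and trademarks (non-produced assets) 180.4.)

2821.2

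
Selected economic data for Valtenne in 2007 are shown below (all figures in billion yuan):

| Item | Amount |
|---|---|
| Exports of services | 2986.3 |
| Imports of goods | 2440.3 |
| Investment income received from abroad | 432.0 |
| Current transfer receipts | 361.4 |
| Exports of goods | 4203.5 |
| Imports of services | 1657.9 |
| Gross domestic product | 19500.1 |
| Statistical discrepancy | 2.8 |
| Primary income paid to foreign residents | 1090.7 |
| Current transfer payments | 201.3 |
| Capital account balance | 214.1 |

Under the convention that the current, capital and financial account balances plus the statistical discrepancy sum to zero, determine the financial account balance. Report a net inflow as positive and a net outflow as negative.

-2809.9

Goods balance = 4203.5 - 2440.3 = 1763.2
Services balance = 2986.3 - 1657.9 = 1328.4
Trade balance (goods + services) = 1763.2 + 1328.4 = 3091.6
Net primary income = 432.0 - 1090.7 = -658.7
Net secondary income = 361.4 - 201.3 = 160.1
Current account = 3091.6 + (-658.7) + 160.1 = 2593.0
Financial account = -(2593.0 + 214.1 + 2.8) = -2809.9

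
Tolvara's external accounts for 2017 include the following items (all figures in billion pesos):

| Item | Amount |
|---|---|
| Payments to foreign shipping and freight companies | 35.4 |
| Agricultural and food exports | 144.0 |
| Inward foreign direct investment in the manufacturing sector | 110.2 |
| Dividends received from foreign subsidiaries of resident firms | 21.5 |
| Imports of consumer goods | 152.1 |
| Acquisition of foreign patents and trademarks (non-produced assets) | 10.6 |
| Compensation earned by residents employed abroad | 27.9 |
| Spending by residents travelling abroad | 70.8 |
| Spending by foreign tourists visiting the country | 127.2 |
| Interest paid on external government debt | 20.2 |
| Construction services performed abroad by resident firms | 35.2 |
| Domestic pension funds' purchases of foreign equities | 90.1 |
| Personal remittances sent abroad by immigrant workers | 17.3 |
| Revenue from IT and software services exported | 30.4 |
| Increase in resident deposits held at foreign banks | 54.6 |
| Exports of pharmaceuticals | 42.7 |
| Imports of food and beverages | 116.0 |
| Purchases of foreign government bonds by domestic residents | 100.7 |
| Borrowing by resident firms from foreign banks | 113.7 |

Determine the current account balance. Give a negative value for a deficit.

17.1

Goods: 144.0 - 152.1 + 42.7 - 116.0 = -81.4
Services: 35.2 + 127.2 + 30.4 - 35.4 - 70.8 = 86.6
Primary income: -20.2 + 21.5 + 27.9 = 29.2
Secondary income: -17.3
Current account = (-81.4) + 86.6 + 29.2 + (-17.3) = 17.1
(Excluded from the current account — financial account: inward foreign direct investment in the manufacturing sector 110.2, domestic pension funds' purchases of foreign equities 90.1, increase in resident deposits held at foreign banks 54.6, purchases of foreign government bonds by domestic residents 100.7, borrowing by resident firms from foreign banks 113.7; capital account: acquisition of foreign patents and trademarks (non-produced assets) 10.6.)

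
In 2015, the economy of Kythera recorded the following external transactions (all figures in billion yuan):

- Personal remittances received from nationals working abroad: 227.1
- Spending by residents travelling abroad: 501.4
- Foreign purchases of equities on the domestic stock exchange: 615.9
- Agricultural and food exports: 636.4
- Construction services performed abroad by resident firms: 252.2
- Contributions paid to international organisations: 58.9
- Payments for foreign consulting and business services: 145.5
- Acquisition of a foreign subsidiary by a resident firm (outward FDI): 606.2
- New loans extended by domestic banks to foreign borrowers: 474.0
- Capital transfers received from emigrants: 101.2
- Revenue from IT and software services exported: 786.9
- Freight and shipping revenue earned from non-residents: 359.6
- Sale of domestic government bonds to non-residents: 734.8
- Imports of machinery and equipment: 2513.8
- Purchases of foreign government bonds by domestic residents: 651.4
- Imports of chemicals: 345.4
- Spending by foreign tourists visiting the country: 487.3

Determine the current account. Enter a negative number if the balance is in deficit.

-815.5

Goods: -345.4 - 2513.8 + 636.4 = -2222.8
Services: -501.4 + 252.2 + 786.9 + 487.3 - 145.5 + 359.6 = 1239.1
Secondary income: -58.9 + 227.1 = 168.2
Current account = (-2222.8) + 1239.1 + 168.2 = -815.5
(Excluded from the current account — financial account: foreign purchases of equities on the domestic stock exchange 615.9, acquisition of a foreign subsidiary by a resident firm (outward FDI) 606.2, new loans extended by domestic banks to foreign borrowers 474.0, sale of domestic government bonds to non-residents 734.8, purchases of foreign government bonds by domestic residents 651.4; capital account: capital transfers received from emigrants 101.2.)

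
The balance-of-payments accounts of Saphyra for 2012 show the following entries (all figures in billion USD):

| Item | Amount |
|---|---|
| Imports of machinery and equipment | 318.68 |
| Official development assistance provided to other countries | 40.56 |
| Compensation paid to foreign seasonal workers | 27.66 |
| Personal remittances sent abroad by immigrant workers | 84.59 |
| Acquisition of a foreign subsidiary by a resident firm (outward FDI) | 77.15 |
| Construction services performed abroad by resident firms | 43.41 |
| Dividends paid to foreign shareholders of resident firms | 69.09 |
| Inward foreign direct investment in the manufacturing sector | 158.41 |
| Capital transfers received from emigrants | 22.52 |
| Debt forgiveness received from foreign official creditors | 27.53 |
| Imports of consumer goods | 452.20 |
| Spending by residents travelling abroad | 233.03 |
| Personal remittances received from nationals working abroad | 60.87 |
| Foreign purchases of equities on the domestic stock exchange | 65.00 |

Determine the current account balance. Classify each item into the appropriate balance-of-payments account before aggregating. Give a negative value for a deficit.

Goods: -452.20 - 318.68 = -770.88
Services: -233.03 + 43.41 = -189.62
Primary income: -27.66 - 69.09 = -96.75
Secondary income: -40.56 + 60.87 - 84.59 = -64.28
Current account = (-770.88) + (-189.62) + (-96.75) + (-64.28) = -1121.53
(Excluded from the current account — financial account: acquisition of a foreign subsidiary by a resident firm (outward FDI) 77.15, inward foreign direct investment in the manufacturing sector 158.41, foreign purchases of equities on the domestic stock exchange 65.00; capital account: capital transfers received from emigrants 22.52, debt forgiveness received from foreign official creditors 27.53.)

-1121.53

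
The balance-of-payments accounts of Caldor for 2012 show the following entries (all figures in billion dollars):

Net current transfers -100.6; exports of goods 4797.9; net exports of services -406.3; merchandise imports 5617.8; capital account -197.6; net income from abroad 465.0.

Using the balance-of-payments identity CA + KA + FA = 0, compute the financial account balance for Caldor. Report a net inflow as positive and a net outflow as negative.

Goods balance = 4797.9 - 5617.8 = -819.9
Services balance = -406.3
Trade balance (goods + services) = -819.9 + (-406.3) = -1226.2
Net primary income = 465.0
Net secondary income = -100.6
Current account = -1226.2 + 465.0 + (-100.6) = -861.8
Financial account = -(-861.8 + (-197.6)) = 1059.4

1059.4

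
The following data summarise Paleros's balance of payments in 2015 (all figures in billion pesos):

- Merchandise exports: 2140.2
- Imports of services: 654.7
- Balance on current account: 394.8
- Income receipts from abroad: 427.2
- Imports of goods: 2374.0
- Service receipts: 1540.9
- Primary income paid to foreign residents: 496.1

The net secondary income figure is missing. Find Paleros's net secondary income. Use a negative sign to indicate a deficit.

Current account = goods balance + services balance + net primary income + net secondary income
Sum of the known components = 583.5
Net secondary income = CA - (known components) = 394.8 - 583.5 = -188.7

-188.7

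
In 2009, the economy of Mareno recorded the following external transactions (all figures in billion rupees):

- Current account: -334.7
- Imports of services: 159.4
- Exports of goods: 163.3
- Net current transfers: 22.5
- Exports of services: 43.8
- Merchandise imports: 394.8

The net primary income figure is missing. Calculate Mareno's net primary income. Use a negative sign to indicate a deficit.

Current account = goods balance + services balance + net primary income + net secondary income
Sum of the known components = -324.6
Net primary income = CA - (known components) = -334.7 - (-324.6) = -10.1

-10.1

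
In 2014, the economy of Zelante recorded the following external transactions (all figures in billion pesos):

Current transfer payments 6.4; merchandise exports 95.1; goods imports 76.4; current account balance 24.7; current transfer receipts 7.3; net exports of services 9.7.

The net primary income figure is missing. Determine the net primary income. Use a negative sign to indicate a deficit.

Current account = goods balance + services balance + net primary income + net secondary income
Sum of the known components = 29.3
Net primary income = CA - (known components) = 24.7 - 29.3 = -4.6

-4.6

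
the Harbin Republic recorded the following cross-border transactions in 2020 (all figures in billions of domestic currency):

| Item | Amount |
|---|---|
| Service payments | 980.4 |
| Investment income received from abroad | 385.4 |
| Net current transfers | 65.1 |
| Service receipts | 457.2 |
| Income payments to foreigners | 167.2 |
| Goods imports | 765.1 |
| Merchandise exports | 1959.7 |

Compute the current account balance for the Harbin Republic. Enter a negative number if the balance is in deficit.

954.7

Goods balance = 1959.7 - 765.1 = 1194.6
Services balance = 457.2 - 980.4 = -523.2
Trade balance (goods + services) = 1194.6 + (-523.2) = 671.4
Net primary income = 385.4 - 167.2 = 218.2
Net secondary income = 65.1
Current account = 671.4 + 218.2 + 65.1 = 954.7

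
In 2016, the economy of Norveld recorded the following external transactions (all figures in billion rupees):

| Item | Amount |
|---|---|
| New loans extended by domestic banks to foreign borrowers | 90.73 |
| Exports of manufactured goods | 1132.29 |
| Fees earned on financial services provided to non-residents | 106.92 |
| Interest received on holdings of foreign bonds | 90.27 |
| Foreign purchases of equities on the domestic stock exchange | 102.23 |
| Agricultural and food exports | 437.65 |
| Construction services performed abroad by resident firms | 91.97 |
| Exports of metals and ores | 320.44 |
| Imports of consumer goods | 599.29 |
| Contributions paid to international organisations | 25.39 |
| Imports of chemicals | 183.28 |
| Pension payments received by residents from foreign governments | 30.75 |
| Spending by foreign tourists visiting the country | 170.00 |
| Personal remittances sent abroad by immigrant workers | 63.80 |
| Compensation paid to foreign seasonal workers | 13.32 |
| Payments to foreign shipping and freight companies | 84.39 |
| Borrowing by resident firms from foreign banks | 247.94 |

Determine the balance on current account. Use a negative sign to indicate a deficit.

Goods: 320.44 - 599.29 + 1132.29 - 183.28 + 437.65 = 1107.81
Services: -84.39 + 170.00 + 91.97 + 106.92 = 284.50
Primary income: -13.32 + 90.27 = 76.95
Secondary income: -25.39 - 63.80 + 30.75 = -58.44
Current account = 1107.81 + 284.50 + 76.95 + (-58.44) = 1410.82
(Excluded from the current account — financial account: new loans extended by domestic banks to foreign borrowers 90.73, foreign purchases of equities on the domestic stock exchange 102.23, borrowing by resident firms from foreign banks 247.94.)

1410.82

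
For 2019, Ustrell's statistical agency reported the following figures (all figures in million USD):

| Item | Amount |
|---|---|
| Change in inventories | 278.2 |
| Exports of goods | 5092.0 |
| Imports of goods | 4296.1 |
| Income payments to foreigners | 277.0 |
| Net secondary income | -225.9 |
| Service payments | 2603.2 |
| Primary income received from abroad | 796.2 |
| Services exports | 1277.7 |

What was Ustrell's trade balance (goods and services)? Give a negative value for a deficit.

Goods balance = 5092.0 - 4296.1 = 795.9
Services balance = 1277.7 - 2603.2 = -1325.5
Trade balance (goods + services) = 795.9 + (-1325.5) = -529.6

-529.6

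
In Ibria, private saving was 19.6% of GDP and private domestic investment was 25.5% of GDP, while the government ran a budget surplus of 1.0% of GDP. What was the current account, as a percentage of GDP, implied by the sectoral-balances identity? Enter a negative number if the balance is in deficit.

-4.9

By the sectoral-balances identity, CA = (S_private - I) + (T - G).
Private balance = 19.6 - 25.5 = -5.9
Government balance (T - G) = 1.0
CA = -5.9 + 1.0 = -4.9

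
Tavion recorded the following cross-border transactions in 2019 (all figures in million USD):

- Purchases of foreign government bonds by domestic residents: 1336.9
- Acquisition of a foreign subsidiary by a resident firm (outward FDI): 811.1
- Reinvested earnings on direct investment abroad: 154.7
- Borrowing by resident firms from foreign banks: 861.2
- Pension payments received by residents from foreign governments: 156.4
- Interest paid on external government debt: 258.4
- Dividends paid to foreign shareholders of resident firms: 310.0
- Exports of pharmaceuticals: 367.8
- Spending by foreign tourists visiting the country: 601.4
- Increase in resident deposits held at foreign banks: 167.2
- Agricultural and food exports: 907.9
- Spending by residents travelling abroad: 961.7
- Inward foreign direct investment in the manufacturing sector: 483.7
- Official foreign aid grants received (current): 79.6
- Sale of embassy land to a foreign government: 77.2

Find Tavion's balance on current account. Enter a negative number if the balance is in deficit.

737.7

Goods: 907.9 + 367.8 = 1275.7
Services: -961.7 + 601.4 = -360.3
Primary income: -310.0 - 258.4 + 154.7 = -413.7
Secondary income: 79.6 + 156.4 = 236.0
Current account = 1275.7 + (-360.3) + (-413.7) + 236.0 = 737.7
(Excluded from the current account — financial account: purchases of foreign government bonds by domestic residents 1336.9, acquisition of a foreign subsidiary by a resident firm (outward FDI) 811.1, borrowing by resident firms from foreign banks 861.2, increase in resident deposits held at foreign banks 167.2, inward foreign direct investment in the manufacturing sector 483.7; capital account: sale of embassy land to a foreign government 77.2.)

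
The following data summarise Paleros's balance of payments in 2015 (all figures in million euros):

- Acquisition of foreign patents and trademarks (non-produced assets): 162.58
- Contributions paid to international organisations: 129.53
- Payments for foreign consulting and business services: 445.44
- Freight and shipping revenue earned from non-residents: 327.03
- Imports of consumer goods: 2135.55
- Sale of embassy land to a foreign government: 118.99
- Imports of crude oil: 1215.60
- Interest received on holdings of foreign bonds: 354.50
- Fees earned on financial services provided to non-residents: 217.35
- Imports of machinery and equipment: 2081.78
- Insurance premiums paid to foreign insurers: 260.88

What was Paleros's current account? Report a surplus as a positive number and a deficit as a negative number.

Goods: -2081.78 - 1215.60 - 2135.55 = -5432.93
Services: 217.35 - 260.88 - 445.44 + 327.03 = -161.94
Primary income: 354.50
Secondary income: -129.53
Current account = (-5432.93) + (-161.94) + 354.50 + (-129.53) = -5369.90
(Excluded from the current account — capital account: acquisition of foreign patents and trademarks (non-produced assets) 162.58, sale of embassy land to a foreign government 118.99.)

-5369.90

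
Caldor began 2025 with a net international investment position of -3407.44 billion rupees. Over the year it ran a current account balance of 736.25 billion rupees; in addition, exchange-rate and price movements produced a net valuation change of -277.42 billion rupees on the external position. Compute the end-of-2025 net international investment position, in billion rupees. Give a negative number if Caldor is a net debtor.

-2948.61

Change in NIIP = current account + net valuation change = 736.25 + (-277.42) = 458.83
End-of-year NIIP = -3407.44 + 458.83 = -2948.61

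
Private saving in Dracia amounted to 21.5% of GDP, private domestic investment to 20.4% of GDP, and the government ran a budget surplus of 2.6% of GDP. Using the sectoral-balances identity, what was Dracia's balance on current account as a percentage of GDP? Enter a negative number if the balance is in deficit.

3.7

By the sectoral-balances identity, CA = (S_private - I) + (T - G).
Private balance = 21.5 - 20.4 = 1.1
Government balance (T - G) = 2.6
CA = 1.1 + 2.6 = 3.7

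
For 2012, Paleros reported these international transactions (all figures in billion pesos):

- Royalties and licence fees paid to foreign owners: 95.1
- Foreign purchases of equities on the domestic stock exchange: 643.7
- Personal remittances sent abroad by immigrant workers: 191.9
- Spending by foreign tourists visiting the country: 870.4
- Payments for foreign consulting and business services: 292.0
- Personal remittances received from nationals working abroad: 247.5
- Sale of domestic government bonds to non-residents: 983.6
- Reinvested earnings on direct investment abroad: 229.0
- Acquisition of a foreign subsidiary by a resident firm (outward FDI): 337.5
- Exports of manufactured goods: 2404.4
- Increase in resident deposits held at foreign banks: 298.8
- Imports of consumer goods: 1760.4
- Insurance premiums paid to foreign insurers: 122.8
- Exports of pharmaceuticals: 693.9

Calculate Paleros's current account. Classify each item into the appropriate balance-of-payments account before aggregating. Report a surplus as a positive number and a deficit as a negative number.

1983.0

Goods: -1760.4 + 2404.4 + 693.9 = 1337.9
Services: -122.8 - 292.0 - 95.1 + 870.4 = 360.5
Primary income: 229.0
Secondary income: 247.5 - 191.9 = 55.6
Current account = 1337.9 + 360.5 + 229.0 + 55.6 = 1983.0
(Excluded from the current account — financial account: foreign purchases of equities on the domestic stock exchange 643.7, sale of domestic government bonds to non-residents 983.6, acquisition of a foreign subsidiary by a resident firm (outward FDI) 337.5, increase in resident deposits held at foreign banks 298.8.)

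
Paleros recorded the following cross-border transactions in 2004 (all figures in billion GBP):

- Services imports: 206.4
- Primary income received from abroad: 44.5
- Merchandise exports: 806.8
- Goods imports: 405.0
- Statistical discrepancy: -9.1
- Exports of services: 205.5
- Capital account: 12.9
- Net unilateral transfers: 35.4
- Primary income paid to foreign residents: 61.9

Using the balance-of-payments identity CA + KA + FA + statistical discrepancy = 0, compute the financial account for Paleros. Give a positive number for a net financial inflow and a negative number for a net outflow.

-422.7

Goods balance = 806.8 - 405.0 = 401.8
Services balance = 205.5 - 206.4 = -0.9
Trade balance (goods + services) = 401.8 + (-0.9) = 400.9
Net primary income = 44.5 - 61.9 = -17.4
Net secondary income = 35.4
Current account = 400.9 + (-17.4) + 35.4 = 418.9
Financial account = -(418.9 + 12.9 + (-9.1)) = -422.7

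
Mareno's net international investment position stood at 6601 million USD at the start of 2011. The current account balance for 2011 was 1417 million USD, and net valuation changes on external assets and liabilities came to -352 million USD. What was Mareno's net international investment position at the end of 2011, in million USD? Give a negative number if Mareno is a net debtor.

7666

Change in NIIP = current account + net valuation change = 1417 + (-352) = 1065
End-of-year NIIP = 6601 + 1065 = 7666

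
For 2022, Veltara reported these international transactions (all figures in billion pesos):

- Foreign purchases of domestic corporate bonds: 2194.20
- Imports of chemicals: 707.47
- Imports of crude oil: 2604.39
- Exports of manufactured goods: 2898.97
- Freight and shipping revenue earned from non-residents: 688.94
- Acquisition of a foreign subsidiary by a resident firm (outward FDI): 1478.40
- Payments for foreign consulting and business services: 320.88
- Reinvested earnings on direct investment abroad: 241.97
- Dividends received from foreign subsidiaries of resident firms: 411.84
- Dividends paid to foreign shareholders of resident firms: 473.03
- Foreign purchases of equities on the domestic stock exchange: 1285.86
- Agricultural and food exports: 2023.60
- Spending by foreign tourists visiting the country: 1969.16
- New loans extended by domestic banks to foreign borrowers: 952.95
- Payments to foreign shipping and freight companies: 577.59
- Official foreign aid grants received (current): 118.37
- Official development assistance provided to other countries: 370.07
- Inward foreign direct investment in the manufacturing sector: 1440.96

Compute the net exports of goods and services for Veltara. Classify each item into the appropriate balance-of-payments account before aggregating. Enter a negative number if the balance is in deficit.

Goods: 2898.97 + 2023.60 - 707.47 - 2604.39 = 1610.71
Services: 688.94 - 577.59 - 320.88 + 1969.16 = 1759.63
Trade balance = 1610.71 + 1759.63 = 3370.34
(Excluded from the trade balance — financial account: foreign purchases of domestic corporate bonds 2194.20, acquisition of a foreign subsidiary by a resident firm (outward FDI) 1478.40, foreign purchases of equities on the domestic stock exchange 1285.86, new loans extended by domestic banks to foreign borrowers 952.95, inward foreign direct investment in the manufacturing sector 1440.96; primary income: reinvested earnings on direct investment abroad 241.97, dividends received from foreign subsidiaries of resident firms 411.84, dividends paid to foreign shareholders of resident firms 473.03; secondary income: official foreign aid grants received (current) 118.37, official development assistance provided to other countries 370.07.)

3370.34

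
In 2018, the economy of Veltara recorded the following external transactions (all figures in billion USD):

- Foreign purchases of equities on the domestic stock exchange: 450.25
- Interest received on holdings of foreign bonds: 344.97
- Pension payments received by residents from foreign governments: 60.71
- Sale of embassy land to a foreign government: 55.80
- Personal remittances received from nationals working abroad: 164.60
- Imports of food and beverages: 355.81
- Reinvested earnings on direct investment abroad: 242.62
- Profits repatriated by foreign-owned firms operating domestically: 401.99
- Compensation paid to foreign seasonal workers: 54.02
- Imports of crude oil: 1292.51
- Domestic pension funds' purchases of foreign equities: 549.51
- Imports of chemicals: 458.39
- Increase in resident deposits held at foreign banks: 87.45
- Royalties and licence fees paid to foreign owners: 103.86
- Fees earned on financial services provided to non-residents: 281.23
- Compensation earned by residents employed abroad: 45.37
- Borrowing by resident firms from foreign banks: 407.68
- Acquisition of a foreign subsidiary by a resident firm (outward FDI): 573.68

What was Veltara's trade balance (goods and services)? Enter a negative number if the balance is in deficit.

Goods: -355.81 - 458.39 - 1292.51 = -2106.71
Services: 281.23 - 103.86 = 177.37
Trade balance = -2106.71 + 177.37 = -1929.34
(Excluded from the trade balance — financial account: foreign purchases of equities on the domestic stock exchange 450.25, domestic pension funds' purchases of foreign equities 549.51, increase in resident deposits held at foreign banks 87.45, borrowing by resident firms from foreign banks 407.68, acquisition of a foreign subsidiary by a resident firm (outward FDI) 573.68; primary income: interest received on holdings of foreign bonds 344.97, reinvested earnings on direct investment abroad 242.62, profits repatriated by foreign-owned firms operating domestically 401.99, compensation paid to foreign seasonal workers 54.02, compensation earned by residents employed abroad 45.37; secondary income: pension payments received by residents from foreign governments 60.71, personal remittances received from nationals working abroad 164.60; capital account: sale of embassy land to a foreign government 55.80.)

-1929.34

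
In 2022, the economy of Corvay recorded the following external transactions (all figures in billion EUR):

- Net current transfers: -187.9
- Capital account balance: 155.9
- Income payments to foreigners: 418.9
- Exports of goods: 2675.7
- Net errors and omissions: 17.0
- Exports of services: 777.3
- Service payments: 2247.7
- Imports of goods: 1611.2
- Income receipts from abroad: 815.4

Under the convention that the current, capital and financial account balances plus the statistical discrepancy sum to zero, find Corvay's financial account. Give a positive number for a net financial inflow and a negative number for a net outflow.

24.4

Goods balance = 2675.7 - 1611.2 = 1064.5
Services balance = 777.3 - 2247.7 = -1470.4
Trade balance (goods + services) = 1064.5 + (-1470.4) = -405.9
Net primary income = 815.4 - 418.9 = 396.5
Net secondary income = -187.9
Current account = -405.9 + 396.5 + (-187.9) = -197.3
Financial account = -(-197.3 + 155.9 + 17.0) = 24.4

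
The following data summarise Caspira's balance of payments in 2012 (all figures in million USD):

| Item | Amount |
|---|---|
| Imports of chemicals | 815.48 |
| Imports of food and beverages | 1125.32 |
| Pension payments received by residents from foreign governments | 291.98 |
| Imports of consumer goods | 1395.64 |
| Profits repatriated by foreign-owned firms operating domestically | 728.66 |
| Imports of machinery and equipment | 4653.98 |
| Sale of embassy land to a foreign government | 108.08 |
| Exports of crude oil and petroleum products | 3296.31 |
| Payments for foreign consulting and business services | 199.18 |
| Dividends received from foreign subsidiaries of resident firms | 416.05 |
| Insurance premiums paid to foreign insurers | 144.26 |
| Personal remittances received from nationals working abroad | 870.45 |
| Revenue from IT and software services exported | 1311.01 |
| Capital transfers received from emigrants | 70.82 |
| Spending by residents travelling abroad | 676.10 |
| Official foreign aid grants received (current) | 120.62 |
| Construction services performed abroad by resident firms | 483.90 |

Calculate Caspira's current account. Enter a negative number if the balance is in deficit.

-2948.30

Goods: -4653.98 - 1125.32 - 1395.64 - 815.48 + 3296.31 = -4694.11
Services: -144.26 - 199.18 + 1311.01 + 483.90 - 676.10 = 775.37
Primary income: -728.66 + 416.05 = -312.61
Secondary income: 291.98 + 870.45 + 120.62 = 1283.05
Current account = (-4694.11) + 775.37 + (-312.61) + 1283.05 = -2948.30
(Excluded from the current account — capital account: sale of embassy land to a foreign government 108.08, capital transfers received from emigrants 70.82.)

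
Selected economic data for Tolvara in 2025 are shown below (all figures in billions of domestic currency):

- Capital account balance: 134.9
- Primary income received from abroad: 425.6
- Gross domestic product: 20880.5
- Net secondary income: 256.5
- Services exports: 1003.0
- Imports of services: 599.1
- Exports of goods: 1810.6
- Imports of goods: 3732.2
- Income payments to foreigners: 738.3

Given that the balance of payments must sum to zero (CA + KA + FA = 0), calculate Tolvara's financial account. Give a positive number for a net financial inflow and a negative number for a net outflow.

Goods balance = 1810.6 - 3732.2 = -1921.6
Services balance = 1003.0 - 599.1 = 403.9
Trade balance (goods + services) = -1921.6 + 403.9 = -1517.7
Net primary income = 425.6 - 738.3 = -312.7
Net secondary income = 256.5
Current account = -1517.7 + (-312.7) + 256.5 = -1573.9
Financial account = -(-1573.9 + 134.9) = 1439.0

1439.0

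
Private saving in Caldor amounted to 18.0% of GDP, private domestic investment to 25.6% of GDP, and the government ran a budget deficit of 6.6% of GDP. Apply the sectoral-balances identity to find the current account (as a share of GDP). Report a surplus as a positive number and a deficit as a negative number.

By the sectoral-balances identity, CA = (S_private - I) + (T - G).
Private balance = 18.0 - 25.6 = -7.6
Government balance (T - G) = -6.6
CA = -7.6 + (-6.6) = -14.2

-14.2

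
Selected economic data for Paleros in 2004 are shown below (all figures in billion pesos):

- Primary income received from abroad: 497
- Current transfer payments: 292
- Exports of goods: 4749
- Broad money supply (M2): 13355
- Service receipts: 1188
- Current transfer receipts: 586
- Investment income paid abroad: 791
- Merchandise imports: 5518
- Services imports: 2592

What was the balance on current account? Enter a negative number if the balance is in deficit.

-2173

Goods balance = 4749 - 5518 = -769
Services balance = 1188 - 2592 = -1404
Trade balance (goods + services) = -769 + (-1404) = -2173
Net primary income = 497 - 791 = -294
Net secondary income = 586 - 292 = 294
Current account = -2173 + (-294) + 294 = -2173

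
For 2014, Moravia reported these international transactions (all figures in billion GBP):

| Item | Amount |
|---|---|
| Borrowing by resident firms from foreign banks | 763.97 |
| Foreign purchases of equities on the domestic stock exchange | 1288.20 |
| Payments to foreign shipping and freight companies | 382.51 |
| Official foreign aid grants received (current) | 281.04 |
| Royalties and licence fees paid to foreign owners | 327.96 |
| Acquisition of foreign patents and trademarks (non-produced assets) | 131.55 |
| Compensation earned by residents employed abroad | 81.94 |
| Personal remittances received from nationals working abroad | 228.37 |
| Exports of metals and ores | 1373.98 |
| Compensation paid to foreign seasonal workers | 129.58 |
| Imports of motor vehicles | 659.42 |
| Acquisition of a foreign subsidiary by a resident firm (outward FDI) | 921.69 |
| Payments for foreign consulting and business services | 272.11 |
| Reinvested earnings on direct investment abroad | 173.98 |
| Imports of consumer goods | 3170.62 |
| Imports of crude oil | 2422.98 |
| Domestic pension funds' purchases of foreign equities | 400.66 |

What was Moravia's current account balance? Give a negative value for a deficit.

-5225.87

Goods: -659.42 + 1373.98 - 3170.62 - 2422.98 = -4879.04
Services: -272.11 - 382.51 - 327.96 = -982.58
Primary income: 173.98 - 129.58 + 81.94 = 126.34
Secondary income: 228.37 + 281.04 = 509.41
Current account = (-4879.04) + (-982.58) + 126.34 + 509.41 = -5225.87
(Excluded from the current account — financial account: borrowing by resident firms from foreign banks 763.97, foreign purchases of equities on the domestic stock exchange 1288.20, acquisition of a foreign subsidiary by a resident firm (outward FDI) 921.69, domestic pension funds' purchases of foreign equities 400.66; capital account: acquisition of foreign patents and trademarks (non-produced assets) 131.55.)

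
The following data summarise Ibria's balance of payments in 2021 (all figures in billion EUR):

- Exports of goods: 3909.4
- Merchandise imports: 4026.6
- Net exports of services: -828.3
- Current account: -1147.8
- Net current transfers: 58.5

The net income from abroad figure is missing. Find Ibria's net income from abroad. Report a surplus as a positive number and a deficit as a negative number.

Current account = goods balance + services balance + net primary income + net secondary income
Sum of the known components = -887.0
Net income from abroad = CA - (known components) = -1147.8 - (-887.0) = -260.8

-260.8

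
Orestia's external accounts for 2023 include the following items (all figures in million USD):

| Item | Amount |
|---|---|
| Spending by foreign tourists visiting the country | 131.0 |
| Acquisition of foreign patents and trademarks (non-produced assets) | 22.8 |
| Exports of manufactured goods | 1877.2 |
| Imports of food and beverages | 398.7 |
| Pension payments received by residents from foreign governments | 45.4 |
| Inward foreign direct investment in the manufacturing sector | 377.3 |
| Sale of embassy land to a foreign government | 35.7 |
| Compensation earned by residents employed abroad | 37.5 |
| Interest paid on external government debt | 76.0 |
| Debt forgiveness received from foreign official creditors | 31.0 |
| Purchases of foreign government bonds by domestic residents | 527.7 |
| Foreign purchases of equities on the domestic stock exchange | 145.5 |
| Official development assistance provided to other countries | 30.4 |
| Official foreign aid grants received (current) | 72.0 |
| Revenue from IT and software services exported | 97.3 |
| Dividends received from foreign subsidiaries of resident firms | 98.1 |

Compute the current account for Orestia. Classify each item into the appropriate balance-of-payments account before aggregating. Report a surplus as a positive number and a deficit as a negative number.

1853.4

Goods: -398.7 + 1877.2 = 1478.5
Services: 131.0 + 97.3 = 228.3
Primary income: 37.5 + 98.1 - 76.0 = 59.6
Secondary income: 72.0 + 45.4 - 30.4 = 87.0
Current account = 1478.5 + 228.3 + 59.6 + 87.0 = 1853.4
(Excluded from the current account — capital account: acquisition of foreign patents and trademarks (non-produced assets) 22.8, sale of embassy land to a foreign government 35.7, debt forgiveness received from foreign official creditors 31.0; financial account: inward foreign direct investment in the manufacturing sector 377.3, purchases of foreign government bonds by domestic residents 527.7, foreign purchases of equities on the domestic stock exchange 145.5.)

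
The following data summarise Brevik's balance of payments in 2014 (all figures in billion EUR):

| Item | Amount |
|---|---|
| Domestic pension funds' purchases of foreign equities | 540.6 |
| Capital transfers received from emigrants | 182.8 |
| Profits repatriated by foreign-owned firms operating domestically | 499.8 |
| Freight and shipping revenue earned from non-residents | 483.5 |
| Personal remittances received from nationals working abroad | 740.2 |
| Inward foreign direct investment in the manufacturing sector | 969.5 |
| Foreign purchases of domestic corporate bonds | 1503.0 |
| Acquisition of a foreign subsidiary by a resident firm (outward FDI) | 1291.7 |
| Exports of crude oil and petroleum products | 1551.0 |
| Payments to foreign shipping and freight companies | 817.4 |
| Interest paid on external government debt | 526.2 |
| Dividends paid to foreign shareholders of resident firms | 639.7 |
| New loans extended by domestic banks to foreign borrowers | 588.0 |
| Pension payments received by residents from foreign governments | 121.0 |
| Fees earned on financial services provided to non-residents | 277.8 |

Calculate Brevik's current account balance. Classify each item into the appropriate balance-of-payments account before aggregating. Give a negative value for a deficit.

Goods: 1551.0
Services: -817.4 + 483.5 + 277.8 = -56.1
Primary income: -526.2 - 499.8 - 639.7 = -1665.7
Secondary income: 121.0 + 740.2 = 861.2
Current account = 1551.0 + (-56.1) + (-1665.7) + 861.2 = 690.4
(Excluded from the current account — financial account: domestic pension funds' purchases of foreign equities 540.6, inward foreign direct investment in the manufacturing sector 969.5, foreign purchases of domestic corporate bonds 1503.0, acquisition of a foreign subsidiary by a resident firm (outward FDI) 1291.7, new loans extended by domestic banks to foreign borrowers 588.0; capital account: capital transfers received from emigrants 182.8.)

690.4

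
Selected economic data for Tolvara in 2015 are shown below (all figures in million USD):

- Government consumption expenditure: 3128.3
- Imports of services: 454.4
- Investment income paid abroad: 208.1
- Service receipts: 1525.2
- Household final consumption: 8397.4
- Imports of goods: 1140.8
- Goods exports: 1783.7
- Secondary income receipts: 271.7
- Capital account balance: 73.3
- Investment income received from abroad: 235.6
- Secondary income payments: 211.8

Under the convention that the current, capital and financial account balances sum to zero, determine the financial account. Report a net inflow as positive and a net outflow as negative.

Goods balance = 1783.7 - 1140.8 = 642.9
Services balance = 1525.2 - 454.4 = 1070.8
Trade balance (goods + services) = 642.9 + 1070.8 = 1713.7
Net primary income = 235.6 - 208.1 = 27.5
Net secondary income = 271.7 - 211.8 = 59.9
Current account = 1713.7 + 27.5 + 59.9 = 1801.1
Financial account = -(1801.1 + 73.3) = -1874.4

-1874.4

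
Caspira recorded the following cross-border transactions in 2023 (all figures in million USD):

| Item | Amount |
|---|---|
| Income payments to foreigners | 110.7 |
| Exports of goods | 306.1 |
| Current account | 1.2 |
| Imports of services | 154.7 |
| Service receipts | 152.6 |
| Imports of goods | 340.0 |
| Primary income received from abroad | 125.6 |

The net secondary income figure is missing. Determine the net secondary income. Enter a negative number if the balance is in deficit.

22.3

Current account = goods balance + services balance + net primary income + net secondary income
Sum of the known components = -21.1
Net secondary income = CA - (known components) = 1.2 - (-21.1) = 22.3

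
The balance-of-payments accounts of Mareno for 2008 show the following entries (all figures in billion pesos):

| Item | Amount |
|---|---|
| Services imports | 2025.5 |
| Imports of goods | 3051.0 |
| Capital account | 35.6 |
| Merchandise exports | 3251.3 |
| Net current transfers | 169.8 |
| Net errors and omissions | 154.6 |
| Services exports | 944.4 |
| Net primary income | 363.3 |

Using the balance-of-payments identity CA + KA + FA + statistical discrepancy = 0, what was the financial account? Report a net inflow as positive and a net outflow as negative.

157.5

Goods balance = 3251.3 - 3051.0 = 200.3
Services balance = 944.4 - 2025.5 = -1081.1
Trade balance (goods + services) = 200.3 + (-1081.1) = -880.8
Net primary income = 363.3
Net secondary income = 169.8
Current account = -880.8 + 363.3 + 169.8 = -347.7
Financial account = -(-347.7 + 35.6 + 154.6) = 157.5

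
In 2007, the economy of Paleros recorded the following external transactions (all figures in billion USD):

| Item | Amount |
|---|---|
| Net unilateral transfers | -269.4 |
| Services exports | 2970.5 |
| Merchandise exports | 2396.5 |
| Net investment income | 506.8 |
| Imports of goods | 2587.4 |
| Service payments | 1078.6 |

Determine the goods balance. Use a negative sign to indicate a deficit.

-190.9

Goods balance = 2396.5 - 2587.4 = -190.9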